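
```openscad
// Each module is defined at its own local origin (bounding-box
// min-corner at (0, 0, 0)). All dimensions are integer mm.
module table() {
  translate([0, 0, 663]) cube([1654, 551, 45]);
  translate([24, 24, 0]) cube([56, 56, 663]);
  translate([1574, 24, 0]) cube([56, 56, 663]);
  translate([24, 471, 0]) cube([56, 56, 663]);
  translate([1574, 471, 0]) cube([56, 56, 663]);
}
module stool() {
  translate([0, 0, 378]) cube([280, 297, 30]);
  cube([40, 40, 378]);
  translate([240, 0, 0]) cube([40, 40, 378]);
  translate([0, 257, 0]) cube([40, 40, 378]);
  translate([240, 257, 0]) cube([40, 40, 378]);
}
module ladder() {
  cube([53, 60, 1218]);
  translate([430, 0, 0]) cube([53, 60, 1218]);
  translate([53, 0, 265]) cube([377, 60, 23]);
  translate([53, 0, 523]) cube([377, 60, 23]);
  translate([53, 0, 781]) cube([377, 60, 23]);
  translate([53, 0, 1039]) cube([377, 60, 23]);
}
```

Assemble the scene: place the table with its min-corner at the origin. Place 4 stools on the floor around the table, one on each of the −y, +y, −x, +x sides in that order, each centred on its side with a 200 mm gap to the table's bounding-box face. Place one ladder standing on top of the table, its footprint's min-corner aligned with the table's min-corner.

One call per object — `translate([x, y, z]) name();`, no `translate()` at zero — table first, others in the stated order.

table();
translate([687, -497, 0]) stool();
translate([687, 751, 0]) stool();
translate([-480, 127, 0]) stool();
translate([1854, 127, 0]) stool();
translate([0, 0, 708]) ladder();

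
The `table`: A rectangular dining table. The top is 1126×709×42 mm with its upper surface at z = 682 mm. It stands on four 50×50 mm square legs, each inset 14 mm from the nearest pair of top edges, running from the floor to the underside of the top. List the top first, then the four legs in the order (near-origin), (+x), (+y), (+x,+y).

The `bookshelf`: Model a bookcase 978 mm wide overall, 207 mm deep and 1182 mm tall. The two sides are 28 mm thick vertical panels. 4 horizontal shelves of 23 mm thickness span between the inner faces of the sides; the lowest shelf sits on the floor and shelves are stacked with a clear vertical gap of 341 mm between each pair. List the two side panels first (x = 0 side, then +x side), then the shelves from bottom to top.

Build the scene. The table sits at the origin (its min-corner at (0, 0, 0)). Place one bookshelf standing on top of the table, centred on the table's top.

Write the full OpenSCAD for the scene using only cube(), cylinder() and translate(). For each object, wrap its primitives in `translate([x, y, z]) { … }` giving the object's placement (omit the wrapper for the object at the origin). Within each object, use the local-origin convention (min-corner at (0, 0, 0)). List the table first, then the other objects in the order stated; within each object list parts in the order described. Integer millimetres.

translate([0, 0, 640]) cube([1126, 709, 42]);
translate([14, 14, 0]) cube([50, 50, 640]);
translate([1062, 14, 0]) cube([50, 50, 640]);
translate([14, 645, 0]) cube([50, 50, 640]);
translate([1062, 645, 0]) cube([50, 50, 640]);
translate([74, 251, 682]) {
  cube([28, 207, 1182]);
  translate([950, 0, 0]) cube([28, 207, 1182]);
  translate([28, 0, 0]) cube([922, 207, 23]);
  translate([28, 0, 364]) cube([922, 207, 23]);
  translate([28, 0, 728]) cube([922, 207, 23]);
  translate([28, 0, 1092]) cube([922, 207, 23]);
}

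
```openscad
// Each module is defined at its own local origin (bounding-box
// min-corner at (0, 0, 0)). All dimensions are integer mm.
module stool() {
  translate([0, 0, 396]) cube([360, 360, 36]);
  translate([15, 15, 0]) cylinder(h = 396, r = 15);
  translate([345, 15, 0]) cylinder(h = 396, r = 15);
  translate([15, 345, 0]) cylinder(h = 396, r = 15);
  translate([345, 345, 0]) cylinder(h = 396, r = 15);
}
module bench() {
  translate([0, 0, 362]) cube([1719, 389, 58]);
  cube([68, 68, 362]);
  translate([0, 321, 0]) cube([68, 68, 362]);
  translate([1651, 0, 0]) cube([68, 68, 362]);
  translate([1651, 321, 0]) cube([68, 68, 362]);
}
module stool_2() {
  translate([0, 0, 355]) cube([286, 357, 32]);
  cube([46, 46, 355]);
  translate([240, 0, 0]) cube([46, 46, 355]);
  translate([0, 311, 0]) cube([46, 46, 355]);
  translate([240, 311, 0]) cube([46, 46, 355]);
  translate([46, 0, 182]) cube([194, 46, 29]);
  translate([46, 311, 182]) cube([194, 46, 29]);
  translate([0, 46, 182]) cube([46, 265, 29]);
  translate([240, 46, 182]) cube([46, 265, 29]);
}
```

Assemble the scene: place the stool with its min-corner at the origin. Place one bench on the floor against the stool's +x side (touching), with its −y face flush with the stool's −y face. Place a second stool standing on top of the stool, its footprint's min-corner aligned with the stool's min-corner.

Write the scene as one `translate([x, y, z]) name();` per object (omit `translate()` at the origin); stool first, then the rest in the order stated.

stool();
translate([360, 0, 0]) bench();
translate([0, 0, 432]) stool_2();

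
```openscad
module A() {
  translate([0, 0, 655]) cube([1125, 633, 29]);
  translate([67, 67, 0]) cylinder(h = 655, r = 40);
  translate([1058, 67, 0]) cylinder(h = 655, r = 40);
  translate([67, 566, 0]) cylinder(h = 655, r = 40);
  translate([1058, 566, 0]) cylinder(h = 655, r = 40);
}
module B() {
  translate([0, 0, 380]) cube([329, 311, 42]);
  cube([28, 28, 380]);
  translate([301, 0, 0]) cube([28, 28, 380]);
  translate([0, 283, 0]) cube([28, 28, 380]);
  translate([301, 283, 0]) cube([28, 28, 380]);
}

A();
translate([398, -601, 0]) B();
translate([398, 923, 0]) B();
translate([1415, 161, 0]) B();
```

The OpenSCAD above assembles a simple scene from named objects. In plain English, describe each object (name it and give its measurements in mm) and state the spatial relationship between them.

A is a rectangular dining table. The top is 1125×633×29 mm with its upper surface at z = 684 mm. It stands on four round legs of 80 mm diameter, each leg's bounding box inset 27 mm from the nearest pair of top edges, running from the floor to the underside of the top.

B is a four-legged stool. The seat is a 329×311×42 mm slab whose top surface is at z = 422 mm; four square legs, each 28×28 mm in cross-section, run from the floor (z = 0) to the underside of the seat, each flush with a corner of the seat.

Three stools sit around the table at the −y, +y, +x sides.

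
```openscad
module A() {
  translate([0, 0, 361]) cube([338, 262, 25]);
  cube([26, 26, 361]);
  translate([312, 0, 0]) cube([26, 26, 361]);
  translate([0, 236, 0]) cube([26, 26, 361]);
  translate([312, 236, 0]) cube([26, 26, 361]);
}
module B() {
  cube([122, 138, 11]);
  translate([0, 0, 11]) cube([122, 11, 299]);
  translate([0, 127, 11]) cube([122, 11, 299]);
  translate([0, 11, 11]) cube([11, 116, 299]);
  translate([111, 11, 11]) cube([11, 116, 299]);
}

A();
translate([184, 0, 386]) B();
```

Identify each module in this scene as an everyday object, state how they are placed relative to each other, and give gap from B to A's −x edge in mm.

The open box's min-x is at 184; the stool's min-x is 0; gap = 184 mm.

A is a stool. B is an open box. The open box is on top of the stool. The gap from the open box to the stool's −x edge is 184 mm.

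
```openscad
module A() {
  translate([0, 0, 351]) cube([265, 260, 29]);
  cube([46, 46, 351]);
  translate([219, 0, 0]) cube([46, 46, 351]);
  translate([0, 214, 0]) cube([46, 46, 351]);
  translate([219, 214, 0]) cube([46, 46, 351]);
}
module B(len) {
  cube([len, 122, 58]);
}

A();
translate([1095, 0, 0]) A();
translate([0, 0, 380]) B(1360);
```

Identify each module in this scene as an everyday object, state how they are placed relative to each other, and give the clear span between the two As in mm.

A is a stool. B is a beam. A beam spans the tops of two stools. The clear span between the two stools is 830 mm.

Second stool starts at x = 1095; first ends at x = 265; clear span = 1095 − 265 = 830 mm.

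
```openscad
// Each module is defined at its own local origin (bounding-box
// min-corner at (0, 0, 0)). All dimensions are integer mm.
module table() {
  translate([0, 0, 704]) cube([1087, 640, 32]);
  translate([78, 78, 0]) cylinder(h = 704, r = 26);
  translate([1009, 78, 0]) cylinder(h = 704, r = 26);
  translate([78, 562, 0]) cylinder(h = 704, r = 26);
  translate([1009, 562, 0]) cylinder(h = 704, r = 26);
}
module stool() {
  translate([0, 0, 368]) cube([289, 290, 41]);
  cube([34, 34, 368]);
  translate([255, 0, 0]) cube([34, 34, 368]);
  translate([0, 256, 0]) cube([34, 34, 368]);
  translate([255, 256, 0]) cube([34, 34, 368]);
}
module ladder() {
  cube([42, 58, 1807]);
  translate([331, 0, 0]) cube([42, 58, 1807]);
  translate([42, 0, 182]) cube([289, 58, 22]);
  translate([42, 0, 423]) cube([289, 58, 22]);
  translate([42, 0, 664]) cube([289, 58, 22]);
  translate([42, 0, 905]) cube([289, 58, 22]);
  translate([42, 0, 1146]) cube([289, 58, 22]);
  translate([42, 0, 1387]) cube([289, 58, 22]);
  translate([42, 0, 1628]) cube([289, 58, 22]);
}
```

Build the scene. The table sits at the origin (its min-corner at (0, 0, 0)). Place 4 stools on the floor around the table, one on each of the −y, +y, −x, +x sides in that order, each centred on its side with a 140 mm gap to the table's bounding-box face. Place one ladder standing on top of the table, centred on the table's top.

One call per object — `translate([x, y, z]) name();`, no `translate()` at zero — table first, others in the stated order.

table();
translate([399, -430, 0]) stool();
translate([399, 780, 0]) stool();
translate([-429, 175, 0]) stool();
translate([1227, 175, 0]) stool();
translate([357, 291, 736]) ladder();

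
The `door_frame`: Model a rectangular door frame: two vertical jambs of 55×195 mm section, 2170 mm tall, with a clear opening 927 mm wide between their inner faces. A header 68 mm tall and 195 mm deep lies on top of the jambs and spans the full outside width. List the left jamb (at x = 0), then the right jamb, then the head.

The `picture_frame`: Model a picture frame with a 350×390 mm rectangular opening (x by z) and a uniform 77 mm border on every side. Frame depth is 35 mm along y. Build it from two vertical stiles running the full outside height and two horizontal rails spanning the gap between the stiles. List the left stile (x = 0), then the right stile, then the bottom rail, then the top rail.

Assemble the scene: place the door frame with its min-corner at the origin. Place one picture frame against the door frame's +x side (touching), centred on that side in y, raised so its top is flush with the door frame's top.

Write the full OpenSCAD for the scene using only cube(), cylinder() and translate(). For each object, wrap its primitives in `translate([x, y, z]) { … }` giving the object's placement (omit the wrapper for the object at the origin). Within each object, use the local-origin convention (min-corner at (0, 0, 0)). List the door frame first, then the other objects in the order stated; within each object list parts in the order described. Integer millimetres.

cube([55, 195, 2170]);
translate([982, 0, 0]) cube([55, 195, 2170]);
translate([0, 0, 2170]) cube([1037, 195, 68]);
translate([1037, 80, 1694]) {
  cube([77, 35, 544]);
  translate([427, 0, 0]) cube([77, 35, 544]);
  translate([77, 0, 0]) cube([350, 35, 77]);
  translate([77, 0, 467]) cube([350, 35, 77]);
}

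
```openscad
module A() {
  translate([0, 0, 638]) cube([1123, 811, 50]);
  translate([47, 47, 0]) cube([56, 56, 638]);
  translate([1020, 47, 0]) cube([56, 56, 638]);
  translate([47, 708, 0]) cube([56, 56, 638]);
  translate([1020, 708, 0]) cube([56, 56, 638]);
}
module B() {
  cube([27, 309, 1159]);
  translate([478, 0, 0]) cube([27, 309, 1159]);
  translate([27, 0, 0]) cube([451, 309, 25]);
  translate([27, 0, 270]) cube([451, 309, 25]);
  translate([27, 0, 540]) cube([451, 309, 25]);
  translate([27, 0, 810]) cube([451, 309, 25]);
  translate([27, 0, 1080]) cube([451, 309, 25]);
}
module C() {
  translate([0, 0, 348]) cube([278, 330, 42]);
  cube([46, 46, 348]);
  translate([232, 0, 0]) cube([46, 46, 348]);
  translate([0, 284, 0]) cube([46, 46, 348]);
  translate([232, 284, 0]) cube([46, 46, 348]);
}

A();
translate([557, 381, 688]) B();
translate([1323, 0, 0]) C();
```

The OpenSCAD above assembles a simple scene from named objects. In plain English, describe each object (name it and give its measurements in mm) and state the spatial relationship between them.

A is a rectangular dining table. The top is 1123×811×50 mm with its upper surface at z = 688 mm. It stands on four 56×56 mm square legs, each inset 47 mm from the nearest pair of top edges, running from the floor to the underside of the top.

B is an open bookshelf. Two side panels, each 27 mm thick, 309 mm deep and 1159 mm tall, stand 505 mm apart (outside-to-outside). Between them sit 5 shelves, each 25 mm thick and 309 mm deep, spanning the full gap between the sides. The bottom shelf rests on the floor (its underside at z = 0) and the clear gap between one shelf's top and the next shelf's underside is 245 mm.

C is a four-legged stool. The seat is 278×330 mm, 42 mm thick, top at z = 390 mm. It stands on four square legs, each 46×46 mm in cross-section, from z = 0 to the seat underside, each flush with a corner of the seat.

The bookshelf is on top of the table. The stool is on the floor beside the table on its +x side.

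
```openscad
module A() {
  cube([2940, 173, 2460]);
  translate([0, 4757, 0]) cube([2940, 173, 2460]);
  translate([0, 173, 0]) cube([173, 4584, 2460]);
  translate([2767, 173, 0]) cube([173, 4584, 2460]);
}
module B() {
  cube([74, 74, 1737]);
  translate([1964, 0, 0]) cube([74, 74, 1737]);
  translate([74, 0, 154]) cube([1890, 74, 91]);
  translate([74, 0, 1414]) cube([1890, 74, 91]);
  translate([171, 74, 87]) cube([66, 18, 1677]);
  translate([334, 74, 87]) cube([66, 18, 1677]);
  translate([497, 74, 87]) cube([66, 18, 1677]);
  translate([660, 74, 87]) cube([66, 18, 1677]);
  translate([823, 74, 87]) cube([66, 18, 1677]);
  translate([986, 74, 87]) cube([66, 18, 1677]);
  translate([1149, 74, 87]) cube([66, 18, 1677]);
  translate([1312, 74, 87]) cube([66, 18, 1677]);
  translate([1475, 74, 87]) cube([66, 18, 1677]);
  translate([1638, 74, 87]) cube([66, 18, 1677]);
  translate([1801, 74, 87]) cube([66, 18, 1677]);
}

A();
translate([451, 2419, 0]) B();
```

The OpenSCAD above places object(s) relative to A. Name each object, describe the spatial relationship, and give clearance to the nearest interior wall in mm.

A is a house frame. B is a fence section. The fence section sits inside the house frame, centred. The clearance to the nearest interior wall is 278 mm.

Clearances: x = 278, y = 2246; minimum 278 mm.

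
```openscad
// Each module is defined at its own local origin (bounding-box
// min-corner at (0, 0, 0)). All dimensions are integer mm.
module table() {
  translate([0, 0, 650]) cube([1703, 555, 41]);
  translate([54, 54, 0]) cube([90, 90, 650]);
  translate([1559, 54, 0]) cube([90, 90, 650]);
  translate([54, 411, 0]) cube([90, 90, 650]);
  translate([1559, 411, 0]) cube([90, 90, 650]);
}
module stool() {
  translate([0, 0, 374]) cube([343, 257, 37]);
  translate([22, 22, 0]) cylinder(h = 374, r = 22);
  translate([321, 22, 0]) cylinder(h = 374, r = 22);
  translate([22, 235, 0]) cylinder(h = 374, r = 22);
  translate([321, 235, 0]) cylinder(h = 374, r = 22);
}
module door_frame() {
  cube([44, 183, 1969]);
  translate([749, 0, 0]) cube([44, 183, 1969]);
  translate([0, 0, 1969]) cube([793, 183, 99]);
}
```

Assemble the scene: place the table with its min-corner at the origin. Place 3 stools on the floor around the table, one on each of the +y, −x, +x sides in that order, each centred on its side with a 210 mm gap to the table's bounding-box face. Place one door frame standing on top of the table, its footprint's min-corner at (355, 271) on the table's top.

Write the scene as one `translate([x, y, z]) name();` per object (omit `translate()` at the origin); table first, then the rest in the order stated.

table();
translate([680, 765, 0]) stool();
translate([-553, 149, 0]) stool();
translate([1913, 149, 0]) stool();
translate([355, 271, 691]) door_frame();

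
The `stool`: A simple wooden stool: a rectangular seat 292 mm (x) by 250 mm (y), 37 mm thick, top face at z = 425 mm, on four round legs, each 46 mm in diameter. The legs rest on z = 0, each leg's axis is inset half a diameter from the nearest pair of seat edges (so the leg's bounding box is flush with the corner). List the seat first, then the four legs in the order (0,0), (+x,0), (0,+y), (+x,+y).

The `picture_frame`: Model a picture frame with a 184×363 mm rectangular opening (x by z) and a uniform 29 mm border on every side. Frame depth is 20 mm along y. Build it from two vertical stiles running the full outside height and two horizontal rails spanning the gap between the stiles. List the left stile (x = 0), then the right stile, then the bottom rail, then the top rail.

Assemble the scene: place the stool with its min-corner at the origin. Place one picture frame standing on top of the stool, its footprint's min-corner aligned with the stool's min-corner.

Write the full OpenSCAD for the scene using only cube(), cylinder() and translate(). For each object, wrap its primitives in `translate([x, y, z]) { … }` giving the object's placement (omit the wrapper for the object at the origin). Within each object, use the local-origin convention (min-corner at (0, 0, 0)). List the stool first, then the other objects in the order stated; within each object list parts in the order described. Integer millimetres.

translate([0, 0, 388]) cube([292, 250, 37]);
translate([23, 23, 0]) cylinder(h = 388, r = 23);
translate([269, 23, 0]) cylinder(h = 388, r = 23);
translate([23, 227, 0]) cylinder(h = 388, r = 23);
translate([269, 227, 0]) cylinder(h = 388, r = 23);
translate([0, 0, 425]) {
  cube([29, 20, 421]);
  translate([213, 0, 0]) cube([29, 20, 421]);
  translate([29, 0, 0]) cube([184, 20, 29]);
  translate([29, 0, 392]) cube([184, 20, 29]);
}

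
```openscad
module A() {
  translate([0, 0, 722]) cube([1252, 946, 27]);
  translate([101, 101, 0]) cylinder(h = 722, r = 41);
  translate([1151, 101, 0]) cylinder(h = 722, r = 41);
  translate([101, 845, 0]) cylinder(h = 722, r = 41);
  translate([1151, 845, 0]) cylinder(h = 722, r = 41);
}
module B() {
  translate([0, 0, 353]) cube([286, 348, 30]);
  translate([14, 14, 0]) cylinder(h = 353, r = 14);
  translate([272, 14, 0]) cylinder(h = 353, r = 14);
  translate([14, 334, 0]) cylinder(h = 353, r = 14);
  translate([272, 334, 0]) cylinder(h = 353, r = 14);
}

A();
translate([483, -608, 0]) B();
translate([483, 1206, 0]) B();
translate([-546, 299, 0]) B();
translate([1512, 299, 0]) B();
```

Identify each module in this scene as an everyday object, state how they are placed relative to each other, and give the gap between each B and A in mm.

Each stool's nearest face is 260 mm from the table's bounding box.

A is a table. B is a stool. Four stools sit around the table at the −y, +y, −x, +x sides. The gap between each stool and the table is 260 mm.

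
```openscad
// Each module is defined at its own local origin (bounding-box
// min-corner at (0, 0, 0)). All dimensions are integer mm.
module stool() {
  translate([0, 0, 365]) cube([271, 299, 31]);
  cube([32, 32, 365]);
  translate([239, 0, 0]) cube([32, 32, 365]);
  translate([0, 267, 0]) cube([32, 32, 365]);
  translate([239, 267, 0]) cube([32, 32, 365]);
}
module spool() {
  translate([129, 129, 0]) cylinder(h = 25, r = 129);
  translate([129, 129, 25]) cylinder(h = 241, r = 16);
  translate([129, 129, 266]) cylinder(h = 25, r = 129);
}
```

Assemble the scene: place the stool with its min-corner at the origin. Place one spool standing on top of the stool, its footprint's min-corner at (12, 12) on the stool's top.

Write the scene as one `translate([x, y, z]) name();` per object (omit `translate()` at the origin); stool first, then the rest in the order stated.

stool();
translate([12, 12, 396]) spool();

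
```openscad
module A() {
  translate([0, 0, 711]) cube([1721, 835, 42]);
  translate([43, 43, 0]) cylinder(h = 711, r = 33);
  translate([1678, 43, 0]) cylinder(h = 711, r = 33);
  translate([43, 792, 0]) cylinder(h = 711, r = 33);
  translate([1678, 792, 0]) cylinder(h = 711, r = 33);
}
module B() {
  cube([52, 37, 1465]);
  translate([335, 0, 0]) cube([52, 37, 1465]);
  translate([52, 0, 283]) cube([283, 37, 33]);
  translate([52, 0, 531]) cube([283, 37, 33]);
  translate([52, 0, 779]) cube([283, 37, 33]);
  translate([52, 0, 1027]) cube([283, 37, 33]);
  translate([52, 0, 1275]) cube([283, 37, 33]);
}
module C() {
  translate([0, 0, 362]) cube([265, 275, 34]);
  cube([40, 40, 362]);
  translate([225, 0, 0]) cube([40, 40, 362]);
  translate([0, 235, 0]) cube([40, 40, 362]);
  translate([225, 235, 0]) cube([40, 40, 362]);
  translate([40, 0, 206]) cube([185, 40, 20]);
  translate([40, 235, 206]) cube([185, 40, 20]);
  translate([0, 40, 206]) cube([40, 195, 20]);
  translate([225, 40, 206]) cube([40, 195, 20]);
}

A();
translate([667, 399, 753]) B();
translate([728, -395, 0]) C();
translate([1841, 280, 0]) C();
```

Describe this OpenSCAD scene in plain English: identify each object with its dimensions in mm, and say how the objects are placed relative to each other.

A is a rectangular dining table. The top is 1721×835×42 mm with its upper surface at z = 753 mm. It stands on four round legs of 66 mm diameter, each leg's bounding box inset 10 mm from the nearest pair of top edges, running from the floor to the underside of the top.

B is a straight ladder. Two 52×37 mm vertical rails, 1465 mm tall, stand 387 mm apart (outside-to-outside) with their front faces coplanar on the −y side. 5 rungs, each 37 mm deep and 33 mm tall, span between the inner faces of the rails, front faces flush with the rails. The lowest rung's underside is at z = 283 mm and rungs are spaced 248 mm apart (underside to underside).

C is a four-legged stool. The seat is 265×275 mm, 34 mm thick, top at z = 396 mm. It stands on four square legs, each 40×40 mm in cross-section, from z = 0 to the seat underside, each flush with a corner of the seat. Four stretchers, 40 mm wide and 20 mm tall, connect adjacent legs with their undersides at z = 206 mm, each running between the inner faces of the legs it joins and aligned with the legs' outer faces on the other axis.

The ladder is on top of the table, centred. Two stools sit around the table at the −y, +x sides.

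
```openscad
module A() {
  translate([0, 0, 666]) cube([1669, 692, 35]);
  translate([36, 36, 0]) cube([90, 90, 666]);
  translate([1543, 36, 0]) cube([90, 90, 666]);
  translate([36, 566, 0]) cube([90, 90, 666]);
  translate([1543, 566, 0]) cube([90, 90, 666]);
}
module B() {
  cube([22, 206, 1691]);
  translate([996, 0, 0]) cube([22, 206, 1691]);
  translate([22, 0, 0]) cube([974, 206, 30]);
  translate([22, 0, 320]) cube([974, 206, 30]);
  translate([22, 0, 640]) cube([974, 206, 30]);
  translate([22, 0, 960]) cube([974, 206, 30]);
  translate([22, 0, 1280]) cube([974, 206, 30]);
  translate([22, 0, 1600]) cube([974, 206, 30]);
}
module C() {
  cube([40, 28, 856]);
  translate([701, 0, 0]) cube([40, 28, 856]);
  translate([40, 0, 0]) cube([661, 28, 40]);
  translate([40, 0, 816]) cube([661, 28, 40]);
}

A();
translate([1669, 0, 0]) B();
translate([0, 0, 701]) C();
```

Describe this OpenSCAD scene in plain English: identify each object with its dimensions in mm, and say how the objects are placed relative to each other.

A is a rectangular dining table. The top is 1669×692×35 mm with its upper surface at z = 701 mm. It stands on four 90×90 mm square legs, each inset 36 mm from the nearest pair of top edges, running from the floor to the underside of the top.

B is an open bookshelf. Two side panels, each 22 mm thick, 206 mm deep and 1691 mm tall, stand 1018 mm apart (outside-to-outside). Between them sit 6 shelves, each 30 mm thick and 206 mm deep, spanning the full gap between the sides. The bottom shelf rests on the floor (its underside at z = 0) and the clear gap between one shelf's top and the next shelf's underside is 290 mm.

C is a picture frame with a 661×776 mm rectangular opening (x by z) and a uniform 40 mm border on every side. Frame depth is 28 mm along y. It is built from two vertical stiles running the full outside height and two horizontal rails spanning the gap between the stiles.

The bookshelf is against the table's +x side, with their −y faces flush. The picture frame is on top of the table.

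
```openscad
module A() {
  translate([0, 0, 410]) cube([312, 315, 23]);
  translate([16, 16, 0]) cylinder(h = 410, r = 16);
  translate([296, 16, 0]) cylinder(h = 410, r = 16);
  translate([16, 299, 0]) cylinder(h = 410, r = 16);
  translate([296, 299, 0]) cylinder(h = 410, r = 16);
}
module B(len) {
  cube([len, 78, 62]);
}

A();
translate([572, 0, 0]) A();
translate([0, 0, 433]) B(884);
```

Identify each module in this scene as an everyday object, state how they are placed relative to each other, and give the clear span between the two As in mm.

Second stool starts at x = 572; first ends at x = 312; clear span = 572 − 312 = 260 mm.

A is a stool. B is a beam. A beam spans the tops of two stools. The clear span between the two stools is 260 mm.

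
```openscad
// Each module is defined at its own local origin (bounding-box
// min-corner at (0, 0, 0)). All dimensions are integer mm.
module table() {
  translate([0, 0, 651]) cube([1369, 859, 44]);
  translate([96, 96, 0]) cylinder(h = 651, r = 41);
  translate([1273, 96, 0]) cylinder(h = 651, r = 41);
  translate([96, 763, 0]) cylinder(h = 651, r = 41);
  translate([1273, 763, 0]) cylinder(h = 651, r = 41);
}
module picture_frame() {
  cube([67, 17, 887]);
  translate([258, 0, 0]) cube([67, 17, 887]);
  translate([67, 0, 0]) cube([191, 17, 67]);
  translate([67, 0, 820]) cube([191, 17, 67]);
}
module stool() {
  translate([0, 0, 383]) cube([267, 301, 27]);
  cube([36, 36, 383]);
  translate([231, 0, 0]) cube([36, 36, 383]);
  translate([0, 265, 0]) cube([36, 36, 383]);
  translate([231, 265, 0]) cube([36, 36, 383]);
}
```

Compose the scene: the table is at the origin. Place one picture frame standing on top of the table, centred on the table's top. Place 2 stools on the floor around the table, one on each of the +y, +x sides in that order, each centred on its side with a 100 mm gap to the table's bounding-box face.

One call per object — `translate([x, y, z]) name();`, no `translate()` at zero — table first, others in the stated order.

table();
translate([522, 421, 695]) picture_frame();
translate([551, 959, 0]) stool();
translate([1469, 279, 0]) stool();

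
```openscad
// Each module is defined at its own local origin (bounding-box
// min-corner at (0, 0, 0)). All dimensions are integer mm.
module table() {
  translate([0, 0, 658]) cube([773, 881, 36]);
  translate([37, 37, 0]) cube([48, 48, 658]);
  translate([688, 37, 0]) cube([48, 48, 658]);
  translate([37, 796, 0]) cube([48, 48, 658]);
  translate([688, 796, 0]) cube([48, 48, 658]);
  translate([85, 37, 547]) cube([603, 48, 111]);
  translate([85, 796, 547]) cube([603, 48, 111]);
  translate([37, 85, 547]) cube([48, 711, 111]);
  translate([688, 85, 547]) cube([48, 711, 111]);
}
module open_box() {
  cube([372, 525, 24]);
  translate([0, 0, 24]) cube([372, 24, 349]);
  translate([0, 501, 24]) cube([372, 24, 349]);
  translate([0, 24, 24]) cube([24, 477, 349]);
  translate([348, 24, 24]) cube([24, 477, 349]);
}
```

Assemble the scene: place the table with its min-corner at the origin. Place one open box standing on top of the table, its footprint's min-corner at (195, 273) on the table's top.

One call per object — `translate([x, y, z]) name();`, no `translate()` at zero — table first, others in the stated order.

table();
translate([195, 273, 694]) open_box();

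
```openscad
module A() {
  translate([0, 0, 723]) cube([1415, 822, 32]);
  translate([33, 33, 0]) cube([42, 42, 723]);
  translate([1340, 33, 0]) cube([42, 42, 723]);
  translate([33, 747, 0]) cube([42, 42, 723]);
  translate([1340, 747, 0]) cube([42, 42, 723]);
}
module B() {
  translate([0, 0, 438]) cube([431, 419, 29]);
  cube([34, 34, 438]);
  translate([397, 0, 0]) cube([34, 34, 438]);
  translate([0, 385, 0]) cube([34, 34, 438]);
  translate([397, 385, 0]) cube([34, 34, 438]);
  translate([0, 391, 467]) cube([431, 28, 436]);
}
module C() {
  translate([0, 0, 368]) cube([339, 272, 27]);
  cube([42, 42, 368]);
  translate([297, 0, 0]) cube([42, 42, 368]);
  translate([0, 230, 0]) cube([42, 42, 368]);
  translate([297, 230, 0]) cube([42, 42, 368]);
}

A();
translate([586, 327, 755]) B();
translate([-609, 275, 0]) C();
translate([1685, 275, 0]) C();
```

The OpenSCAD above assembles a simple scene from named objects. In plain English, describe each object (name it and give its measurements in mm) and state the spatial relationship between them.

A is a rectangular dining table. The top is 1415×822×32 mm with its upper surface at z = 755 mm. It stands on four 42×42 mm square legs, each inset 33 mm from the nearest pair of top edges, running from the floor to the underside of the top.

B is a chair. The seat is a 431×419×29 mm slab with its top at z = 467 mm, on four 34×34 mm corner legs (flush with the seat edges, standing on z = 0). A flat backrest 28 mm thick, 436 mm tall, spans the full seat width and rises from the seat top along its +y edge, rear face flush with the rear of the seat.

C is a four-legged stool. The seat is 339×272 mm, 27 mm thick, top at z = 395 mm. It stands on four square legs, each 42×42 mm in cross-section, from z = 0 to the seat underside, each flush with a corner of the seat.

The chair is on top of the table. Two stools sit around the table at the −x, +x sides.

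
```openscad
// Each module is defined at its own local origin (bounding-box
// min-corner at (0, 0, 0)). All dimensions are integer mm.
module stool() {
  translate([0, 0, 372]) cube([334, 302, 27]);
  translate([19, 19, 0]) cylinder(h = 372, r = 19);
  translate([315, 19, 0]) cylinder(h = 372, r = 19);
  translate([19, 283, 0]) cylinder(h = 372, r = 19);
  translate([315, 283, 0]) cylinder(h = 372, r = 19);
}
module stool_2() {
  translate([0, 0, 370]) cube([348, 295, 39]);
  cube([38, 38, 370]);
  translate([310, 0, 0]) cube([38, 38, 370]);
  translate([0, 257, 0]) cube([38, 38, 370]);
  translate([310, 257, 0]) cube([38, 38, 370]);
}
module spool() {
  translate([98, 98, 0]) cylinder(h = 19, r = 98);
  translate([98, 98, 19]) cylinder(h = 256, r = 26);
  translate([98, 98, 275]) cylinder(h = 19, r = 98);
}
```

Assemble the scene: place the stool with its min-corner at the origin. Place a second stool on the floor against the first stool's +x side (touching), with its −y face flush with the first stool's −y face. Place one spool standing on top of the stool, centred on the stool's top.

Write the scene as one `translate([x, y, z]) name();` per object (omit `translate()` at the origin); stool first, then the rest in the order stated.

stool();
translate([334, 0, 0]) stool_2();
translate([69, 53, 399]) spool();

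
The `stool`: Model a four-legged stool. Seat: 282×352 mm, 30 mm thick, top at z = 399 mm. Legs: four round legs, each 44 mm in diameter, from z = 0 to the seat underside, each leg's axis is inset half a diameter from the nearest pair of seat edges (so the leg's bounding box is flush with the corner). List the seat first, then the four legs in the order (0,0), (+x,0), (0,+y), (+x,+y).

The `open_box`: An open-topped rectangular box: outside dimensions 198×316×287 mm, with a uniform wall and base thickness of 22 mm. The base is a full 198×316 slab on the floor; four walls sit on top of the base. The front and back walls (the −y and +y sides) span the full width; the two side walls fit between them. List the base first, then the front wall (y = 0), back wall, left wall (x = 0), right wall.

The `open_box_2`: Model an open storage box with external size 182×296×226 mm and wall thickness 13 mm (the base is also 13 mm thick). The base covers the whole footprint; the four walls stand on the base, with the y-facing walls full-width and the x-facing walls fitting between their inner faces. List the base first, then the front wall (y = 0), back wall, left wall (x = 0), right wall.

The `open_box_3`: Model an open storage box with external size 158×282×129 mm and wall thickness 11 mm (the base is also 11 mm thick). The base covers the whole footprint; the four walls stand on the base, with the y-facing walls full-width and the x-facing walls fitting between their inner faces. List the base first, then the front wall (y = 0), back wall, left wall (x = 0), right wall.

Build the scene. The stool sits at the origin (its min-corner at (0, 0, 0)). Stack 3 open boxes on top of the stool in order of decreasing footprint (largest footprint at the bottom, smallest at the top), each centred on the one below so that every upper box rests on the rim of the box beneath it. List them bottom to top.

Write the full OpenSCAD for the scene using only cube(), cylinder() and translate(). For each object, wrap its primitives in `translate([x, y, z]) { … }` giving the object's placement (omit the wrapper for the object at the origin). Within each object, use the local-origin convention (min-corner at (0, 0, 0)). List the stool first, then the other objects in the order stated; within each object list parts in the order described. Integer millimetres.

translate([0, 0, 369]) cube([282, 352, 30]);
translate([22, 22, 0]) cylinder(h = 369, r = 22);
translate([260, 22, 0]) cylinder(h = 369, r = 22);
translate([22, 330, 0]) cylinder(h = 369, r = 22);
translate([260, 330, 0]) cylinder(h = 369, r = 22);
translate([42, 18, 399]) {
  cube([198, 316, 22]);
  translate([0, 0, 22]) cube([198, 22, 265]);
  translate([0, 294, 22]) cube([198, 22, 265]);
  translate([0, 22, 22]) cube([22, 272, 265]);
  translate([176, 22, 22]) cube([22, 272, 265]);
}
translate([50, 28, 686]) {
  cube([182, 296, 13]);
  translate([0, 0, 13]) cube([182, 13, 213]);
  translate([0, 283, 13]) cube([182, 13, 213]);
  translate([0, 13, 13]) cube([13, 270, 213]);
  translate([169, 13, 13]) cube([13, 270, 213]);
}
translate([62, 35, 912]) {
  cube([158, 282, 11]);
  translate([0, 0, 11]) cube([158, 11, 118]);
  translate([0, 271, 11]) cube([158, 11, 118]);
  translate([0, 11, 11]) cube([11, 260, 118]);
  translate([147, 11, 11]) cube([11, 260, 118]);
}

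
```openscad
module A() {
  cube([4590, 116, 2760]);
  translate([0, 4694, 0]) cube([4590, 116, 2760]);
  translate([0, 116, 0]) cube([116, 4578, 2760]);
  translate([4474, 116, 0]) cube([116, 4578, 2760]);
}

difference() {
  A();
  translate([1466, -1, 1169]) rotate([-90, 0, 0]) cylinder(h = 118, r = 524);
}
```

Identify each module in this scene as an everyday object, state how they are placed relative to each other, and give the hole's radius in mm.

A is a house frame. The house frame has a circular hole through its front wall. The hole's radius is 524 mm.

The subtracted cylinder has r = 524 mm.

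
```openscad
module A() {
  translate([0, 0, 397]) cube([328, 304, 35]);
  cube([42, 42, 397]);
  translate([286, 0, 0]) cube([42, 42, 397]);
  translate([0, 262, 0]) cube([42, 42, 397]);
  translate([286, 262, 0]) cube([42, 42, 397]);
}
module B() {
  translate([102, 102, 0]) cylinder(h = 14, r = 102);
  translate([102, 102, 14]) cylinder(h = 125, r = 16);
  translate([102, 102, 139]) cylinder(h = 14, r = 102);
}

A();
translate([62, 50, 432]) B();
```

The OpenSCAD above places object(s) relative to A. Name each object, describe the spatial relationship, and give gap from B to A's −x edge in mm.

The spool's min-x is at 62; the stool's min-x is 0; gap = 62 mm.

A is a stool. B is a spool. The spool is on top of the stool, centred. The gap from the spool to the stool's −x edge is 62 mm.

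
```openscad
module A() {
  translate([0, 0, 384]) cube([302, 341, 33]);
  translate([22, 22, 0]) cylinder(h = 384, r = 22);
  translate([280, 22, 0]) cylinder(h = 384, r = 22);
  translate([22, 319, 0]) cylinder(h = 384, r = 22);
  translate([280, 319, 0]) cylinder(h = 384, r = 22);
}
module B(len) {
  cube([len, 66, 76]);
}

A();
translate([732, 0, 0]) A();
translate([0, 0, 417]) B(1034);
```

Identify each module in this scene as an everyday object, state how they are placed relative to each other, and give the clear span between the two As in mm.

Second stool starts at x = 732; first ends at x = 302; clear span = 732 − 302 = 430 mm.

A is a stool. B is a beam. A beam spans the tops of two stools. The clear span between the two stools is 430 mm.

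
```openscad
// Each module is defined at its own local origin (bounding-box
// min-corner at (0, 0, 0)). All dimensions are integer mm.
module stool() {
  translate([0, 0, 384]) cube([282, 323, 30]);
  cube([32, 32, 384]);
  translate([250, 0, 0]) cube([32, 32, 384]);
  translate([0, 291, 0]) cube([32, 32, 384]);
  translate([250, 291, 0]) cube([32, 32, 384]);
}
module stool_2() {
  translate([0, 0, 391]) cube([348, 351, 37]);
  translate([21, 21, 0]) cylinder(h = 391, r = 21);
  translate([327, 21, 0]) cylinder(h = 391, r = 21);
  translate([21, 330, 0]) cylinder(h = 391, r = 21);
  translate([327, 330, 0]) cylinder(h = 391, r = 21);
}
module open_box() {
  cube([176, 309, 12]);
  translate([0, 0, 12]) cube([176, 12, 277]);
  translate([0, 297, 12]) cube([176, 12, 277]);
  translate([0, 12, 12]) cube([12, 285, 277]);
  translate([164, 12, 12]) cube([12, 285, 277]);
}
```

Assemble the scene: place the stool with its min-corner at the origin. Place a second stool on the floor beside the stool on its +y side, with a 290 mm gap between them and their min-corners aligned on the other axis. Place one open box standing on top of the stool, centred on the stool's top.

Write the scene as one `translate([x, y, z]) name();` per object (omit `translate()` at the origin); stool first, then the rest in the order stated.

stool();
translate([0, 613, 0]) stool_2();
translate([53, 7, 414]) open_box();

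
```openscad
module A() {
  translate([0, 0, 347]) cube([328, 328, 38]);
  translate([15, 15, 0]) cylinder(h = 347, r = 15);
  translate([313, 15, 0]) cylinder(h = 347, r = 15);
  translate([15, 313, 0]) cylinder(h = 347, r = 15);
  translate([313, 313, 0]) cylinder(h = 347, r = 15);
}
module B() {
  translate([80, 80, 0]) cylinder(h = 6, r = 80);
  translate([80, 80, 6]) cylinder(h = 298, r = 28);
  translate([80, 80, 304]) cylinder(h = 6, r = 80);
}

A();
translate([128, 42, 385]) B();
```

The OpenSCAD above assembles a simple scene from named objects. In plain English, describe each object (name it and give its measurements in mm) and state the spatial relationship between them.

A is a four-legged stool. The seat is a 328×328×38 mm slab whose top surface is at z = 385 mm; four round legs, each 30 mm in diameter, run from the floor (z = 0) to the underside of the seat, each leg's axis is inset half a diameter from the nearest pair of seat edges (so the leg's bounding box is flush with the corner).

B is a spool: two coaxial disc flanges of radius 80 mm and thickness 6 mm, joined by a core cylinder of radius 28 mm and height 298 mm. The lower flange rests on z = 0 and the three cylinders share a vertical axis.

The spool is on top of the stool.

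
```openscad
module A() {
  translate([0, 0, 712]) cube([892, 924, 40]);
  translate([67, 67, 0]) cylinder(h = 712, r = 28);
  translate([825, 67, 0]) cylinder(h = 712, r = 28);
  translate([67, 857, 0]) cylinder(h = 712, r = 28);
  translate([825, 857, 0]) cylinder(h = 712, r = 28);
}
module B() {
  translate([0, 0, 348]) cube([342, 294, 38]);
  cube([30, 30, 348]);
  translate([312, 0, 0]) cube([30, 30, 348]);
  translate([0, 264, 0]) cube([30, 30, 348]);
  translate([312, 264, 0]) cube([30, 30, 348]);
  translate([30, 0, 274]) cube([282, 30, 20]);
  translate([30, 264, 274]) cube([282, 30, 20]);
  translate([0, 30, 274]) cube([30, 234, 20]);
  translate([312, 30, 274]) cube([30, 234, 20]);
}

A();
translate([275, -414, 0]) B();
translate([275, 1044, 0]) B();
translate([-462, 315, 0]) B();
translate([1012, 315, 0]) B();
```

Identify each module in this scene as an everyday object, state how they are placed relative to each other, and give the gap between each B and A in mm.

Each stool's nearest face is 120 mm from the table's bounding box.

A is a table. B is a stool. Four stools sit around the table at the −y, +y, −x, +x sides. The gap between each stool and the table is 120 mm.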